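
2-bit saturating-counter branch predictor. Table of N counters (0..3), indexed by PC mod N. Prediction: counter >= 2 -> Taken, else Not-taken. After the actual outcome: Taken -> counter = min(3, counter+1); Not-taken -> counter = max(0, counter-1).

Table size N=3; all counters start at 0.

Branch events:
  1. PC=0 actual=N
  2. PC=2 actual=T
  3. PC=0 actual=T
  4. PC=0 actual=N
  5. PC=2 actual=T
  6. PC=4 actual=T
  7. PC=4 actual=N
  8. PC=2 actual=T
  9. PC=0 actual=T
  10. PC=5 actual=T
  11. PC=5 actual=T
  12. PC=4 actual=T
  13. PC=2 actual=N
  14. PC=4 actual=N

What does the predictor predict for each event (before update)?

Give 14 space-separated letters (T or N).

Ev 1: PC=0 idx=0 pred=N actual=N -> ctr[0]=0
Ev 2: PC=2 idx=2 pred=N actual=T -> ctr[2]=1
Ev 3: PC=0 idx=0 pred=N actual=T -> ctr[0]=1
Ev 4: PC=0 idx=0 pred=N actual=N -> ctr[0]=0
Ev 5: PC=2 idx=2 pred=N actual=T -> ctr[2]=2
Ev 6: PC=4 idx=1 pred=N actual=T -> ctr[1]=1
Ev 7: PC=4 idx=1 pred=N actual=N -> ctr[1]=0
Ev 8: PC=2 idx=2 pred=T actual=T -> ctr[2]=3
Ev 9: PC=0 idx=0 pred=N actual=T -> ctr[0]=1
Ev 10: PC=5 idx=2 pred=T actual=T -> ctr[2]=3
Ev 11: PC=5 idx=2 pred=T actual=T -> ctr[2]=3
Ev 12: PC=4 idx=1 pred=N actual=T -> ctr[1]=1
Ev 13: PC=2 idx=2 pred=T actual=N -> ctr[2]=2
Ev 14: PC=4 idx=1 pred=N actual=N -> ctr[1]=0

Answer: N N N N N N N T N T T N T N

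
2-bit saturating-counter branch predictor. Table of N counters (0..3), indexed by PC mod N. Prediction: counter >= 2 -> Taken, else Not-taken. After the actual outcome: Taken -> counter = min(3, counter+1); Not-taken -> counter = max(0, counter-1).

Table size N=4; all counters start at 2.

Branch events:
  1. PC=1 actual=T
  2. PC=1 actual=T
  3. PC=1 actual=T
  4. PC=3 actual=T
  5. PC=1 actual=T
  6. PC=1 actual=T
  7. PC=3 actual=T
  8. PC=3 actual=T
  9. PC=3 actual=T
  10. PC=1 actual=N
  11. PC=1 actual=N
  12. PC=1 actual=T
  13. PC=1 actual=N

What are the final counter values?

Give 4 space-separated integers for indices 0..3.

Answer: 2 1 2 3

Derivation:
Ev 1: PC=1 idx=1 pred=T actual=T -> ctr[1]=3
Ev 2: PC=1 idx=1 pred=T actual=T -> ctr[1]=3
Ev 3: PC=1 idx=1 pred=T actual=T -> ctr[1]=3
Ev 4: PC=3 idx=3 pred=T actual=T -> ctr[3]=3
Ev 5: PC=1 idx=1 pred=T actual=T -> ctr[1]=3
Ev 6: PC=1 idx=1 pred=T actual=T -> ctr[1]=3
Ev 7: PC=3 idx=3 pred=T actual=T -> ctr[3]=3
Ev 8: PC=3 idx=3 pred=T actual=T -> ctr[3]=3
Ev 9: PC=3 idx=3 pred=T actual=T -> ctr[3]=3
Ev 10: PC=1 idx=1 pred=T actual=N -> ctr[1]=2
Ev 11: PC=1 idx=1 pred=T actual=N -> ctr[1]=1
Ev 12: PC=1 idx=1 pred=N actual=T -> ctr[1]=2
Ev 13: PC=1 idx=1 pred=T actual=N -> ctr[1]=1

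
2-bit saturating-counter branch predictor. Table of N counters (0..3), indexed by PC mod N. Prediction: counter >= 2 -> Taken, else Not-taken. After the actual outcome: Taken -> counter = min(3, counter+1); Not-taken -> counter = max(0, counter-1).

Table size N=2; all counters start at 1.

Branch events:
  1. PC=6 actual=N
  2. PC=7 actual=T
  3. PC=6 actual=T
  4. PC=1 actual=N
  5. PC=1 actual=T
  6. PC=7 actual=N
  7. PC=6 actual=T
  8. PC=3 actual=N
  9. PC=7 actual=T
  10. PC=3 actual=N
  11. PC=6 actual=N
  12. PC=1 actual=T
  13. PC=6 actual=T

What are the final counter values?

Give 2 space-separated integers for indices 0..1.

Ev 1: PC=6 idx=0 pred=N actual=N -> ctr[0]=0
Ev 2: PC=7 idx=1 pred=N actual=T -> ctr[1]=2
Ev 3: PC=6 idx=0 pred=N actual=T -> ctr[0]=1
Ev 4: PC=1 idx=1 pred=T actual=N -> ctr[1]=1
Ev 5: PC=1 idx=1 pred=N actual=T -> ctr[1]=2
Ev 6: PC=7 idx=1 pred=T actual=N -> ctr[1]=1
Ev 7: PC=6 idx=0 pred=N actual=T -> ctr[0]=2
Ev 8: PC=3 idx=1 pred=N actual=N -> ctr[1]=0
Ev 9: PC=7 idx=1 pred=N actual=T -> ctr[1]=1
Ev 10: PC=3 idx=1 pred=N actual=N -> ctr[1]=0
Ev 11: PC=6 idx=0 pred=T actual=N -> ctr[0]=1
Ev 12: PC=1 idx=1 pred=N actual=T -> ctr[1]=1
Ev 13: PC=6 idx=0 pred=N actual=T -> ctr[0]=2

Answer: 2 1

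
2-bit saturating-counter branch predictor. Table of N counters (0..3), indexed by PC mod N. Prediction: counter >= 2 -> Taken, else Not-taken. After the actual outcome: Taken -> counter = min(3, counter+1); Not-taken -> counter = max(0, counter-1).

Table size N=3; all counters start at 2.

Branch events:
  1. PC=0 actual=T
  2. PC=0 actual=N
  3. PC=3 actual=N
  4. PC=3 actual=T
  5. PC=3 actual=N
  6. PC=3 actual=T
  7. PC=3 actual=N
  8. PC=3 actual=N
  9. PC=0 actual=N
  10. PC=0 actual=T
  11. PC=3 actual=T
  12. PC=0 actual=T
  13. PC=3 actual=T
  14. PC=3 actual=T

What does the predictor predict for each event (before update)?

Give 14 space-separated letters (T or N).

Answer: T T T N T N T N N N N T T T

Derivation:
Ev 1: PC=0 idx=0 pred=T actual=T -> ctr[0]=3
Ev 2: PC=0 idx=0 pred=T actual=N -> ctr[0]=2
Ev 3: PC=3 idx=0 pred=T actual=N -> ctr[0]=1
Ev 4: PC=3 idx=0 pred=N actual=T -> ctr[0]=2
Ev 5: PC=3 idx=0 pred=T actual=N -> ctr[0]=1
Ev 6: PC=3 idx=0 pred=N actual=T -> ctr[0]=2
Ev 7: PC=3 idx=0 pred=T actual=N -> ctr[0]=1
Ev 8: PC=3 idx=0 pred=N actual=N -> ctr[0]=0
Ev 9: PC=0 idx=0 pred=N actual=N -> ctr[0]=0
Ev 10: PC=0 idx=0 pred=N actual=T -> ctr[0]=1
Ev 11: PC=3 idx=0 pred=N actual=T -> ctr[0]=2
Ev 12: PC=0 idx=0 pred=T actual=T -> ctr[0]=3
Ev 13: PC=3 idx=0 pred=T actual=T -> ctr[0]=3
Ev 14: PC=3 idx=0 pred=T actual=T -> ctr[0]=3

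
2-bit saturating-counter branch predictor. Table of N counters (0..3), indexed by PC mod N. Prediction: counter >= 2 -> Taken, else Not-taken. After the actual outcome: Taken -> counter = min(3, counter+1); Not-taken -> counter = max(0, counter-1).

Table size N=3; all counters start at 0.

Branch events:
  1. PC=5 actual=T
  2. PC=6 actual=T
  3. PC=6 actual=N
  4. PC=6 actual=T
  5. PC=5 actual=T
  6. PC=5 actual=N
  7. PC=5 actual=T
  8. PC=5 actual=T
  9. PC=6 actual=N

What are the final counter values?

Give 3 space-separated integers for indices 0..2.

Answer: 0 0 3

Derivation:
Ev 1: PC=5 idx=2 pred=N actual=T -> ctr[2]=1
Ev 2: PC=6 idx=0 pred=N actual=T -> ctr[0]=1
Ev 3: PC=6 idx=0 pred=N actual=N -> ctr[0]=0
Ev 4: PC=6 idx=0 pred=N actual=T -> ctr[0]=1
Ev 5: PC=5 idx=2 pred=N actual=T -> ctr[2]=2
Ev 6: PC=5 idx=2 pred=T actual=N -> ctr[2]=1
Ev 7: PC=5 idx=2 pred=N actual=T -> ctr[2]=2
Ev 8: PC=5 idx=2 pred=T actual=T -> ctr[2]=3
Ev 9: PC=6 idx=0 pred=N actual=N -> ctr[0]=0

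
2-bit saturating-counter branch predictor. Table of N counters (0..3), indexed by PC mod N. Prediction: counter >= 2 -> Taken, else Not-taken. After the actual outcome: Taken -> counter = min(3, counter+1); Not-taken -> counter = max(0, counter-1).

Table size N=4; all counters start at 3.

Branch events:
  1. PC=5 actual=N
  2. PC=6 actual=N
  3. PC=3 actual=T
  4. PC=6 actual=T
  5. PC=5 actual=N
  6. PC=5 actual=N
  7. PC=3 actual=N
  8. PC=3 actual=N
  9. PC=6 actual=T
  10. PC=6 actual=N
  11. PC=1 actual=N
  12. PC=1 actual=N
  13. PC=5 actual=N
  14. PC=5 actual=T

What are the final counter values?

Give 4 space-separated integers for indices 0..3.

Answer: 3 1 2 1

Derivation:
Ev 1: PC=5 idx=1 pred=T actual=N -> ctr[1]=2
Ev 2: PC=6 idx=2 pred=T actual=N -> ctr[2]=2
Ev 3: PC=3 idx=3 pred=T actual=T -> ctr[3]=3
Ev 4: PC=6 idx=2 pred=T actual=T -> ctr[2]=3
Ev 5: PC=5 idx=1 pred=T actual=N -> ctr[1]=1
Ev 6: PC=5 idx=1 pred=N actual=N -> ctr[1]=0
Ev 7: PC=3 idx=3 pred=T actual=N -> ctr[3]=2
Ev 8: PC=3 idx=3 pred=T actual=N -> ctr[3]=1
Ev 9: PC=6 idx=2 pred=T actual=T -> ctr[2]=3
Ev 10: PC=6 idx=2 pred=T actual=N -> ctr[2]=2
Ev 11: PC=1 idx=1 pred=N actual=N -> ctr[1]=0
Ev 12: PC=1 idx=1 pred=N actual=N -> ctr[1]=0
Ev 13: PC=5 idx=1 pred=N actual=N -> ctr[1]=0
Ev 14: PC=5 idx=1 pred=N actual=T -> ctr[1]=1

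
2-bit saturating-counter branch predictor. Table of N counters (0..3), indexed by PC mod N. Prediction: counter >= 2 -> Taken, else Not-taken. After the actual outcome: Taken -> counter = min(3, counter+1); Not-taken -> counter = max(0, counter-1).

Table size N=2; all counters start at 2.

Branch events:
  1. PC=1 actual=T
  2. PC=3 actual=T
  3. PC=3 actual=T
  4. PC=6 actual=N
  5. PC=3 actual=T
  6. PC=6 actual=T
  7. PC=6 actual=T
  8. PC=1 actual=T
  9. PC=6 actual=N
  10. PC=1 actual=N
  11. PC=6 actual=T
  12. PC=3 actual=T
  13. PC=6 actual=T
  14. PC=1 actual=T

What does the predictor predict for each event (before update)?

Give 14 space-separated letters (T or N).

Answer: T T T T T N T T T T T T T T

Derivation:
Ev 1: PC=1 idx=1 pred=T actual=T -> ctr[1]=3
Ev 2: PC=3 idx=1 pred=T actual=T -> ctr[1]=3
Ev 3: PC=3 idx=1 pred=T actual=T -> ctr[1]=3
Ev 4: PC=6 idx=0 pred=T actual=N -> ctr[0]=1
Ev 5: PC=3 idx=1 pred=T actual=T -> ctr[1]=3
Ev 6: PC=6 idx=0 pred=N actual=T -> ctr[0]=2
Ev 7: PC=6 idx=0 pred=T actual=T -> ctr[0]=3
Ev 8: PC=1 idx=1 pred=T actual=T -> ctr[1]=3
Ev 9: PC=6 idx=0 pred=T actual=N -> ctr[0]=2
Ev 10: PC=1 idx=1 pred=T actual=N -> ctr[1]=2
Ev 11: PC=6 idx=0 pred=T actual=T -> ctr[0]=3
Ev 12: PC=3 idx=1 pred=T actual=T -> ctr[1]=3
Ev 13: PC=6 idx=0 pred=T actual=T -> ctr[0]=3
Ev 14: PC=1 idx=1 pred=T actual=T -> ctr[1]=3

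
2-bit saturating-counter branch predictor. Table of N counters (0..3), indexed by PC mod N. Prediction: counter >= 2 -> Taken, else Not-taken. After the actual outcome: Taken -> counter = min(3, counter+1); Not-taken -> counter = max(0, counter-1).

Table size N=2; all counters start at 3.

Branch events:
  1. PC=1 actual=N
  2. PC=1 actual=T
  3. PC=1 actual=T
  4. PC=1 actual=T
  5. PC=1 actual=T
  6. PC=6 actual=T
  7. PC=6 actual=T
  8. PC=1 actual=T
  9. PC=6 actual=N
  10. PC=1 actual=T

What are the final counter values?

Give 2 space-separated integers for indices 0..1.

Answer: 2 3

Derivation:
Ev 1: PC=1 idx=1 pred=T actual=N -> ctr[1]=2
Ev 2: PC=1 idx=1 pred=T actual=T -> ctr[1]=3
Ev 3: PC=1 idx=1 pred=T actual=T -> ctr[1]=3
Ev 4: PC=1 idx=1 pred=T actual=T -> ctr[1]=3
Ev 5: PC=1 idx=1 pred=T actual=T -> ctr[1]=3
Ev 6: PC=6 idx=0 pred=T actual=T -> ctr[0]=3
Ev 7: PC=6 idx=0 pred=T actual=T -> ctr[0]=3
Ev 8: PC=1 idx=1 pred=T actual=T -> ctr[1]=3
Ev 9: PC=6 idx=0 pred=T actual=N -> ctr[0]=2
Ev 10: PC=1 idx=1 pred=T actual=T -> ctr[1]=3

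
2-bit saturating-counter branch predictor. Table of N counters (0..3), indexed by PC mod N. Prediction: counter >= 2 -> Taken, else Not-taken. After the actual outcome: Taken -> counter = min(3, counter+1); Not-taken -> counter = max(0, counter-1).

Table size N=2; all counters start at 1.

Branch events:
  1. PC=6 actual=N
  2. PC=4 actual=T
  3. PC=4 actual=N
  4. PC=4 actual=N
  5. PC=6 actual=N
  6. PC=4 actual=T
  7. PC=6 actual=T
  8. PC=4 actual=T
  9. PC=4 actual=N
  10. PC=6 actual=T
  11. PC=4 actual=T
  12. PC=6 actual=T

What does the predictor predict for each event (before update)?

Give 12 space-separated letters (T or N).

Ev 1: PC=6 idx=0 pred=N actual=N -> ctr[0]=0
Ev 2: PC=4 idx=0 pred=N actual=T -> ctr[0]=1
Ev 3: PC=4 idx=0 pred=N actual=N -> ctr[0]=0
Ev 4: PC=4 idx=0 pred=N actual=N -> ctr[0]=0
Ev 5: PC=6 idx=0 pred=N actual=N -> ctr[0]=0
Ev 6: PC=4 idx=0 pred=N actual=T -> ctr[0]=1
Ev 7: PC=6 idx=0 pred=N actual=T -> ctr[0]=2
Ev 8: PC=4 idx=0 pred=T actual=T -> ctr[0]=3
Ev 9: PC=4 idx=0 pred=T actual=N -> ctr[0]=2
Ev 10: PC=6 idx=0 pred=T actual=T -> ctr[0]=3
Ev 11: PC=4 idx=0 pred=T actual=T -> ctr[0]=3
Ev 12: PC=6 idx=0 pred=T actual=T -> ctr[0]=3

Answer: N N N N N N N T T T T T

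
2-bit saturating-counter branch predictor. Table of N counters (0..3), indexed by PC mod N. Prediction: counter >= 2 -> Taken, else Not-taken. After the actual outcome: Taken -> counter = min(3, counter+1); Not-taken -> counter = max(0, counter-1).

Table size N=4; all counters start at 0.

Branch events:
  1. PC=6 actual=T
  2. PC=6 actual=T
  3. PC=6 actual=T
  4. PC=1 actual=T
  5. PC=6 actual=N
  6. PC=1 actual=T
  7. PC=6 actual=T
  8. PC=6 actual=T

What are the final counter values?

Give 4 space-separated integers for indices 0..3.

Answer: 0 2 3 0

Derivation:
Ev 1: PC=6 idx=2 pred=N actual=T -> ctr[2]=1
Ev 2: PC=6 idx=2 pred=N actual=T -> ctr[2]=2
Ev 3: PC=6 idx=2 pred=T actual=T -> ctr[2]=3
Ev 4: PC=1 idx=1 pred=N actual=T -> ctr[1]=1
Ev 5: PC=6 idx=2 pred=T actual=N -> ctr[2]=2
Ev 6: PC=1 idx=1 pred=N actual=T -> ctr[1]=2
Ev 7: PC=6 idx=2 pred=T actual=T -> ctr[2]=3
Ev 8: PC=6 idx=2 pred=T actual=T -> ctr[2]=3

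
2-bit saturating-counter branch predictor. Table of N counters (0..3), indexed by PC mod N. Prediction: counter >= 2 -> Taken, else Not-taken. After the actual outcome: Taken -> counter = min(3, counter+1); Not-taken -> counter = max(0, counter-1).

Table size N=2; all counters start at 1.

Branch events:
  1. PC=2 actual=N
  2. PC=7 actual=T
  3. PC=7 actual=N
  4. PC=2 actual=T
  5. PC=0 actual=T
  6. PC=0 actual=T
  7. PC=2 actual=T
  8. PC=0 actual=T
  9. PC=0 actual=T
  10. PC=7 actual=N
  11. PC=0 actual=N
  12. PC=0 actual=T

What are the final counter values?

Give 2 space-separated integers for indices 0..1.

Ev 1: PC=2 idx=0 pred=N actual=N -> ctr[0]=0
Ev 2: PC=7 idx=1 pred=N actual=T -> ctr[1]=2
Ev 3: PC=7 idx=1 pred=T actual=N -> ctr[1]=1
Ev 4: PC=2 idx=0 pred=N actual=T -> ctr[0]=1
Ev 5: PC=0 idx=0 pred=N actual=T -> ctr[0]=2
Ev 6: PC=0 idx=0 pred=T actual=T -> ctr[0]=3
Ev 7: PC=2 idx=0 pred=T actual=T -> ctr[0]=3
Ev 8: PC=0 idx=0 pred=T actual=T -> ctr[0]=3
Ev 9: PC=0 idx=0 pred=T actual=T -> ctr[0]=3
Ev 10: PC=7 idx=1 pred=N actual=N -> ctr[1]=0
Ev 11: PC=0 idx=0 pred=T actual=N -> ctr[0]=2
Ev 12: PC=0 idx=0 pred=T actual=T -> ctr[0]=3

Answer: 3 0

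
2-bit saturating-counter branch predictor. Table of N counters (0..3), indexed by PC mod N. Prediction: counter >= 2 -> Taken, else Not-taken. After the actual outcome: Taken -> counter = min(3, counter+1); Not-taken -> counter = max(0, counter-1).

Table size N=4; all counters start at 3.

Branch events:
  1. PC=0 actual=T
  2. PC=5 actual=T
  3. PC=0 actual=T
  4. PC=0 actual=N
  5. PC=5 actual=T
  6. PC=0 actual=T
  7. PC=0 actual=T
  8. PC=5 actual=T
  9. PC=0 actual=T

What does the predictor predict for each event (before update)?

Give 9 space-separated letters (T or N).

Ev 1: PC=0 idx=0 pred=T actual=T -> ctr[0]=3
Ev 2: PC=5 idx=1 pred=T actual=T -> ctr[1]=3
Ev 3: PC=0 idx=0 pred=T actual=T -> ctr[0]=3
Ev 4: PC=0 idx=0 pred=T actual=N -> ctr[0]=2
Ev 5: PC=5 idx=1 pred=T actual=T -> ctr[1]=3
Ev 6: PC=0 idx=0 pred=T actual=T -> ctr[0]=3
Ev 7: PC=0 idx=0 pred=T actual=T -> ctr[0]=3
Ev 8: PC=5 idx=1 pred=T actual=T -> ctr[1]=3
Ev 9: PC=0 idx=0 pred=T actual=T -> ctr[0]=3

Answer: T T T T T T T T T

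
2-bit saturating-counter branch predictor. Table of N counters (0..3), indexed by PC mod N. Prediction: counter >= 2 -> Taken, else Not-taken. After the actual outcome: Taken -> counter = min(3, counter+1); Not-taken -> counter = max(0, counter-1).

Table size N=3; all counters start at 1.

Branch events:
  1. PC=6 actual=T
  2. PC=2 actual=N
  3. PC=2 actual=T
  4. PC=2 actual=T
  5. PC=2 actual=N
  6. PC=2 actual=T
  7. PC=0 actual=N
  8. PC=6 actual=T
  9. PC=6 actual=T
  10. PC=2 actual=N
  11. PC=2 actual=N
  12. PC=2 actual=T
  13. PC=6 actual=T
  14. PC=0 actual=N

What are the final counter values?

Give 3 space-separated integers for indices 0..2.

Ev 1: PC=6 idx=0 pred=N actual=T -> ctr[0]=2
Ev 2: PC=2 idx=2 pred=N actual=N -> ctr[2]=0
Ev 3: PC=2 idx=2 pred=N actual=T -> ctr[2]=1
Ev 4: PC=2 idx=2 pred=N actual=T -> ctr[2]=2
Ev 5: PC=2 idx=2 pred=T actual=N -> ctr[2]=1
Ev 6: PC=2 idx=2 pred=N actual=T -> ctr[2]=2
Ev 7: PC=0 idx=0 pred=T actual=N -> ctr[0]=1
Ev 8: PC=6 idx=0 pred=N actual=T -> ctr[0]=2
Ev 9: PC=6 idx=0 pred=T actual=T -> ctr[0]=3
Ev 10: PC=2 idx=2 pred=T actual=N -> ctr[2]=1
Ev 11: PC=2 idx=2 pred=N actual=N -> ctr[2]=0
Ev 12: PC=2 idx=2 pred=N actual=T -> ctr[2]=1
Ev 13: PC=6 idx=0 pred=T actual=T -> ctr[0]=3
Ev 14: PC=0 idx=0 pred=T actual=N -> ctr[0]=2

Answer: 2 1 1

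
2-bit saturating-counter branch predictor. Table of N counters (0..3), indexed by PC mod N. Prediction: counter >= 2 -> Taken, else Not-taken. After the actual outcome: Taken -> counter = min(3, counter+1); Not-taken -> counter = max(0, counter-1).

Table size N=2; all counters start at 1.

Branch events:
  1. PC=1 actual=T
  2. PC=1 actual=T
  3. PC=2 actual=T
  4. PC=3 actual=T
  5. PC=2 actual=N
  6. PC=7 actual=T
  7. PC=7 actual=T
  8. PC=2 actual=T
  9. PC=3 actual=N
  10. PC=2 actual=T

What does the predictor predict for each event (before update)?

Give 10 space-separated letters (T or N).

Answer: N T N T T T T N T T

Derivation:
Ev 1: PC=1 idx=1 pred=N actual=T -> ctr[1]=2
Ev 2: PC=1 idx=1 pred=T actual=T -> ctr[1]=3
Ev 3: PC=2 idx=0 pred=N actual=T -> ctr[0]=2
Ev 4: PC=3 idx=1 pred=T actual=T -> ctr[1]=3
Ev 5: PC=2 idx=0 pred=T actual=N -> ctr[0]=1
Ev 6: PC=7 idx=1 pred=T actual=T -> ctr[1]=3
Ev 7: PC=7 idx=1 pred=T actual=T -> ctr[1]=3
Ev 8: PC=2 idx=0 pred=N actual=T -> ctr[0]=2
Ev 9: PC=3 idx=1 pred=T actual=N -> ctr[1]=2
Ev 10: PC=2 idx=0 pred=T actual=T -> ctr[0]=3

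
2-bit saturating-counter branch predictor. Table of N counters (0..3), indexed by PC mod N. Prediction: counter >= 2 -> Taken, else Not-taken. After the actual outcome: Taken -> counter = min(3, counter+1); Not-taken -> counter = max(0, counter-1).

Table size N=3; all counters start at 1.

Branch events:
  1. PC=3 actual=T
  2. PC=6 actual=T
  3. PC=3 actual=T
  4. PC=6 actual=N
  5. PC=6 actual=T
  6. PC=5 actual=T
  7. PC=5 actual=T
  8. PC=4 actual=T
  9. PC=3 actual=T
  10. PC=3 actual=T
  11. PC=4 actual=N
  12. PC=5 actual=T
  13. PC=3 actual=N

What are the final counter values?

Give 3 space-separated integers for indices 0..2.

Answer: 2 1 3

Derivation:
Ev 1: PC=3 idx=0 pred=N actual=T -> ctr[0]=2
Ev 2: PC=6 idx=0 pred=T actual=T -> ctr[0]=3
Ev 3: PC=3 idx=0 pred=T actual=T -> ctr[0]=3
Ev 4: PC=6 idx=0 pred=T actual=N -> ctr[0]=2
Ev 5: PC=6 idx=0 pred=T actual=T -> ctr[0]=3
Ev 6: PC=5 idx=2 pred=N actual=T -> ctr[2]=2
Ev 7: PC=5 idx=2 pred=T actual=T -> ctr[2]=3
Ev 8: PC=4 idx=1 pred=N actual=T -> ctr[1]=2
Ev 9: PC=3 idx=0 pred=T actual=T -> ctr[0]=3
Ev 10: PC=3 idx=0 pred=T actual=T -> ctr[0]=3
Ev 11: PC=4 idx=1 pred=T actual=N -> ctr[1]=1
Ev 12: PC=5 idx=2 pred=T actual=T -> ctr[2]=3
Ev 13: PC=3 idx=0 pred=T actual=N -> ctr[0]=2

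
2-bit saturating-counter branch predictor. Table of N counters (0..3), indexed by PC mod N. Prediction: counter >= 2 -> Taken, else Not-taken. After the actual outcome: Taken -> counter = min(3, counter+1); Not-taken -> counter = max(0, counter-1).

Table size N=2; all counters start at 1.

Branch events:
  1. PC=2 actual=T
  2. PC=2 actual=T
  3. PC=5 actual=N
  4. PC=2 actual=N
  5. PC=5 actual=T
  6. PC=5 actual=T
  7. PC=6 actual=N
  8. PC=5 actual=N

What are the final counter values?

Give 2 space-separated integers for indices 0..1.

Ev 1: PC=2 idx=0 pred=N actual=T -> ctr[0]=2
Ev 2: PC=2 idx=0 pred=T actual=T -> ctr[0]=3
Ev 3: PC=5 idx=1 pred=N actual=N -> ctr[1]=0
Ev 4: PC=2 idx=0 pred=T actual=N -> ctr[0]=2
Ev 5: PC=5 idx=1 pred=N actual=T -> ctr[1]=1
Ev 6: PC=5 idx=1 pred=N actual=T -> ctr[1]=2
Ev 7: PC=6 idx=0 pred=T actual=N -> ctr[0]=1
Ev 8: PC=5 idx=1 pred=T actual=N -> ctr[1]=1

Answer: 1 1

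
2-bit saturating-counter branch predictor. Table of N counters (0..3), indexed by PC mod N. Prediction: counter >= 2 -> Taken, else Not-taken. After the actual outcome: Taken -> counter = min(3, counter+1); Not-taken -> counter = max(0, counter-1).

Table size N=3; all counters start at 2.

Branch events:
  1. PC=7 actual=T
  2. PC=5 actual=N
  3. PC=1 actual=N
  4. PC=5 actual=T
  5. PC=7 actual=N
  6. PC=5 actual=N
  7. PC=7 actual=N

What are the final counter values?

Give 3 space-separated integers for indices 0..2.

Ev 1: PC=7 idx=1 pred=T actual=T -> ctr[1]=3
Ev 2: PC=5 idx=2 pred=T actual=N -> ctr[2]=1
Ev 3: PC=1 idx=1 pred=T actual=N -> ctr[1]=2
Ev 4: PC=5 idx=2 pred=N actual=T -> ctr[2]=2
Ev 5: PC=7 idx=1 pred=T actual=N -> ctr[1]=1
Ev 6: PC=5 idx=2 pred=T actual=N -> ctr[2]=1
Ev 7: PC=7 idx=1 pred=N actual=N -> ctr[1]=0

Answer: 2 0 1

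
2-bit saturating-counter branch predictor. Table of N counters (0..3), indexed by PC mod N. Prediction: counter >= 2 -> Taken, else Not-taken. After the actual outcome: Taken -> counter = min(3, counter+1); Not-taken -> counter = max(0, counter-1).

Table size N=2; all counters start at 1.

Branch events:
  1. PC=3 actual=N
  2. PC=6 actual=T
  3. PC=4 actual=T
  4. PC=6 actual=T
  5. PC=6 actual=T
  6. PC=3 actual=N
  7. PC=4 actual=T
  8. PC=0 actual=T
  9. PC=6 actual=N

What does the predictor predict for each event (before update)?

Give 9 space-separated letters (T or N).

Ev 1: PC=3 idx=1 pred=N actual=N -> ctr[1]=0
Ev 2: PC=6 idx=0 pred=N actual=T -> ctr[0]=2
Ev 3: PC=4 idx=0 pred=T actual=T -> ctr[0]=3
Ev 4: PC=6 idx=0 pred=T actual=T -> ctr[0]=3
Ev 5: PC=6 idx=0 pred=T actual=T -> ctr[0]=3
Ev 6: PC=3 idx=1 pred=N actual=N -> ctr[1]=0
Ev 7: PC=4 idx=0 pred=T actual=T -> ctr[0]=3
Ev 8: PC=0 idx=0 pred=T actual=T -> ctr[0]=3
Ev 9: PC=6 idx=0 pred=T actual=N -> ctr[0]=2

Answer: N N T T T N T T T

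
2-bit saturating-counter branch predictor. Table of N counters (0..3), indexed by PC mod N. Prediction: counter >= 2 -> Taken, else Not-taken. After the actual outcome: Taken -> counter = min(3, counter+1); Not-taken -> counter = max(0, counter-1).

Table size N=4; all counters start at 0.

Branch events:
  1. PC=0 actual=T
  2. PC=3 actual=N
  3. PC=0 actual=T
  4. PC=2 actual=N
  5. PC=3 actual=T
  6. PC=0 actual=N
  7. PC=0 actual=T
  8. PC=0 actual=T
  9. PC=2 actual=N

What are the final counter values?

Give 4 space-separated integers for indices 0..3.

Answer: 3 0 0 1

Derivation:
Ev 1: PC=0 idx=0 pred=N actual=T -> ctr[0]=1
Ev 2: PC=3 idx=3 pred=N actual=N -> ctr[3]=0
Ev 3: PC=0 idx=0 pred=N actual=T -> ctr[0]=2
Ev 4: PC=2 idx=2 pred=N actual=N -> ctr[2]=0
Ev 5: PC=3 idx=3 pred=N actual=T -> ctr[3]=1
Ev 6: PC=0 idx=0 pred=T actual=N -> ctr[0]=1
Ev 7: PC=0 idx=0 pred=N actual=T -> ctr[0]=2
Ev 8: PC=0 idx=0 pred=T actual=T -> ctr[0]=3
Ev 9: PC=2 idx=2 pred=N actual=N -> ctr[2]=0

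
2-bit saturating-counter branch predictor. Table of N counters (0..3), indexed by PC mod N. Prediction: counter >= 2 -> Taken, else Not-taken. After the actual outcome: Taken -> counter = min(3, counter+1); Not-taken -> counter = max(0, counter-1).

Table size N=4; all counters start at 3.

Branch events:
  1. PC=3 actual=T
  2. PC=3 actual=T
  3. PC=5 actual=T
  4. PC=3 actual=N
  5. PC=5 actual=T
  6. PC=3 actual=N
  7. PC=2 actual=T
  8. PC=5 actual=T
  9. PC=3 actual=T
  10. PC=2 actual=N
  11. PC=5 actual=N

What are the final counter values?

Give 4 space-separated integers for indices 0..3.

Answer: 3 2 2 2

Derivation:
Ev 1: PC=3 idx=3 pred=T actual=T -> ctr[3]=3
Ev 2: PC=3 idx=3 pred=T actual=T -> ctr[3]=3
Ev 3: PC=5 idx=1 pred=T actual=T -> ctr[1]=3
Ev 4: PC=3 idx=3 pred=T actual=N -> ctr[3]=2
Ev 5: PC=5 idx=1 pred=T actual=T -> ctr[1]=3
Ev 6: PC=3 idx=3 pred=T actual=N -> ctr[3]=1
Ev 7: PC=2 idx=2 pred=T actual=T -> ctr[2]=3
Ev 8: PC=5 idx=1 pred=T actual=T -> ctr[1]=3
Ev 9: PC=3 idx=3 pred=N actual=T -> ctr[3]=2
Ev 10: PC=2 idx=2 pred=T actual=N -> ctr[2]=2
Ev 11: PC=5 idx=1 pred=T actual=N -> ctr[1]=2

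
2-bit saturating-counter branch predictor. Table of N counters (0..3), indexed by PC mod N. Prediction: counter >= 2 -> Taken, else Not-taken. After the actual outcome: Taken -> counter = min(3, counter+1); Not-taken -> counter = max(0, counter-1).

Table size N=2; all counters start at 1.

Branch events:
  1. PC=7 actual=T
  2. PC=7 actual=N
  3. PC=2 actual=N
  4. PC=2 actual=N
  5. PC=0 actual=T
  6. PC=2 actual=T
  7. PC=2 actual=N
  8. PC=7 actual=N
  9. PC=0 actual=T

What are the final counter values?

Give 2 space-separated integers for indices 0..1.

Ev 1: PC=7 idx=1 pred=N actual=T -> ctr[1]=2
Ev 2: PC=7 idx=1 pred=T actual=N -> ctr[1]=1
Ev 3: PC=2 idx=0 pred=N actual=N -> ctr[0]=0
Ev 4: PC=2 idx=0 pred=N actual=N -> ctr[0]=0
Ev 5: PC=0 idx=0 pred=N actual=T -> ctr[0]=1
Ev 6: PC=2 idx=0 pred=N actual=T -> ctr[0]=2
Ev 7: PC=2 idx=0 pred=T actual=N -> ctr[0]=1
Ev 8: PC=7 idx=1 pred=N actual=N -> ctr[1]=0
Ev 9: PC=0 idx=0 pred=N actual=T -> ctr[0]=2

Answer: 2 0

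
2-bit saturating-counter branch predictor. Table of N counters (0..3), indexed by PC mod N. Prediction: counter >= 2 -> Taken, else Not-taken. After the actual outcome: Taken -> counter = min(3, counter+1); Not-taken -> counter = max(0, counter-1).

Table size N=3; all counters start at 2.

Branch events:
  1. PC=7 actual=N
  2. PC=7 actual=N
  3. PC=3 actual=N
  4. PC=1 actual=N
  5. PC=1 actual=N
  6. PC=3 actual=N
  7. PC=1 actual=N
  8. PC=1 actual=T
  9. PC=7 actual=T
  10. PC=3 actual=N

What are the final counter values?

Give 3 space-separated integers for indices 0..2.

Ev 1: PC=7 idx=1 pred=T actual=N -> ctr[1]=1
Ev 2: PC=7 idx=1 pred=N actual=N -> ctr[1]=0
Ev 3: PC=3 idx=0 pred=T actual=N -> ctr[0]=1
Ev 4: PC=1 idx=1 pred=N actual=N -> ctr[1]=0
Ev 5: PC=1 idx=1 pred=N actual=N -> ctr[1]=0
Ev 6: PC=3 idx=0 pred=N actual=N -> ctr[0]=0
Ev 7: PC=1 idx=1 pred=N actual=N -> ctr[1]=0
Ev 8: PC=1 idx=1 pred=N actual=T -> ctr[1]=1
Ev 9: PC=7 idx=1 pred=N actual=T -> ctr[1]=2
Ev 10: PC=3 idx=0 pred=N actual=N -> ctr[0]=0

Answer: 0 2 2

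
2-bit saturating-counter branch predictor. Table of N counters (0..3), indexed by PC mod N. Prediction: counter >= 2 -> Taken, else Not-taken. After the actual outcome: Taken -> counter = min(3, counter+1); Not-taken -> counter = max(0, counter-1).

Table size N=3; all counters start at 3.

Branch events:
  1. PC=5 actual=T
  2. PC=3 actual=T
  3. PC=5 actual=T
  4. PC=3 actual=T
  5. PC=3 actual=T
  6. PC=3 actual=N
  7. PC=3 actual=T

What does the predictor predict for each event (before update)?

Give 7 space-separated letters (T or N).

Answer: T T T T T T T

Derivation:
Ev 1: PC=5 idx=2 pred=T actual=T -> ctr[2]=3
Ev 2: PC=3 idx=0 pred=T actual=T -> ctr[0]=3
Ev 3: PC=5 idx=2 pred=T actual=T -> ctr[2]=3
Ev 4: PC=3 idx=0 pred=T actual=T -> ctr[0]=3
Ev 5: PC=3 idx=0 pred=T actual=T -> ctr[0]=3
Ev 6: PC=3 idx=0 pred=T actual=N -> ctr[0]=2
Ev 7: PC=3 idx=0 pred=T actual=T -> ctr[0]=3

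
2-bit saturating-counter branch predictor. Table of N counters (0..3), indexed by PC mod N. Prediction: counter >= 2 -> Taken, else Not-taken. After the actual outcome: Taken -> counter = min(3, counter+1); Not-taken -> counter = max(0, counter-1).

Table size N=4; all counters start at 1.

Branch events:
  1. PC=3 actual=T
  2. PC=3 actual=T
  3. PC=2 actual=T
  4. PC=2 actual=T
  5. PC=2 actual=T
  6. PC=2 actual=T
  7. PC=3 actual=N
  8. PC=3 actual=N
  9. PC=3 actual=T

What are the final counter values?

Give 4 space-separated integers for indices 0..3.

Ev 1: PC=3 idx=3 pred=N actual=T -> ctr[3]=2
Ev 2: PC=3 idx=3 pred=T actual=T -> ctr[3]=3
Ev 3: PC=2 idx=2 pred=N actual=T -> ctr[2]=2
Ev 4: PC=2 idx=2 pred=T actual=T -> ctr[2]=3
Ev 5: PC=2 idx=2 pred=T actual=T -> ctr[2]=3
Ev 6: PC=2 idx=2 pred=T actual=T -> ctr[2]=3
Ev 7: PC=3 idx=3 pred=T actual=N -> ctr[3]=2
Ev 8: PC=3 idx=3 pred=T actual=N -> ctr[3]=1
Ev 9: PC=3 idx=3 pred=N actual=T -> ctr[3]=2

Answer: 1 1 3 2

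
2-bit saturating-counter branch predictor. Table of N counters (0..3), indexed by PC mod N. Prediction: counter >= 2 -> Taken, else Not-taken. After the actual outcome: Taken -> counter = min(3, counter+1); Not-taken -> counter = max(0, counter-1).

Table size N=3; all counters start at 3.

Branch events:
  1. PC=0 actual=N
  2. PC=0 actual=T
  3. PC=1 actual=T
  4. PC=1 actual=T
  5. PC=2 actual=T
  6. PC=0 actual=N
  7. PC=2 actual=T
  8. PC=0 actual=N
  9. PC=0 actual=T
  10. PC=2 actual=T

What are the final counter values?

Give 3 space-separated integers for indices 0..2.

Ev 1: PC=0 idx=0 pred=T actual=N -> ctr[0]=2
Ev 2: PC=0 idx=0 pred=T actual=T -> ctr[0]=3
Ev 3: PC=1 idx=1 pred=T actual=T -> ctr[1]=3
Ev 4: PC=1 idx=1 pred=T actual=T -> ctr[1]=3
Ev 5: PC=2 idx=2 pred=T actual=T -> ctr[2]=3
Ev 6: PC=0 idx=0 pred=T actual=N -> ctr[0]=2
Ev 7: PC=2 idx=2 pred=T actual=T -> ctr[2]=3
Ev 8: PC=0 idx=0 pred=T actual=N -> ctr[0]=1
Ev 9: PC=0 idx=0 pred=N actual=T -> ctr[0]=2
Ev 10: PC=2 idx=2 pred=T actual=T -> ctr[2]=3

Answer: 2 3 3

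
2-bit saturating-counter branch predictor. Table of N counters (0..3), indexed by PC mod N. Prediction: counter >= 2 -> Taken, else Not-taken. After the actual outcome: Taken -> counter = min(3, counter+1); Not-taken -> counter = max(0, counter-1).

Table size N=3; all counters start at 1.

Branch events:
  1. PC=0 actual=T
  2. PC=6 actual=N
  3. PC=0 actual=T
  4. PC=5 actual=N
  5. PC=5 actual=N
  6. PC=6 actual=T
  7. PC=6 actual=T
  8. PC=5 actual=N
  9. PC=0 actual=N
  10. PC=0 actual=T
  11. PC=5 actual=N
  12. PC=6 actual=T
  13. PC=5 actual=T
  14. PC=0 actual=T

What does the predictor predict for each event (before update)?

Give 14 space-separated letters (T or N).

Ev 1: PC=0 idx=0 pred=N actual=T -> ctr[0]=2
Ev 2: PC=6 idx=0 pred=T actual=N -> ctr[0]=1
Ev 3: PC=0 idx=0 pred=N actual=T -> ctr[0]=2
Ev 4: PC=5 idx=2 pred=N actual=N -> ctr[2]=0
Ev 5: PC=5 idx=2 pred=N actual=N -> ctr[2]=0
Ev 6: PC=6 idx=0 pred=T actual=T -> ctr[0]=3
Ev 7: PC=6 idx=0 pred=T actual=T -> ctr[0]=3
Ev 8: PC=5 idx=2 pred=N actual=N -> ctr[2]=0
Ev 9: PC=0 idx=0 pred=T actual=N -> ctr[0]=2
Ev 10: PC=0 idx=0 pred=T actual=T -> ctr[0]=3
Ev 11: PC=5 idx=2 pred=N actual=N -> ctr[2]=0
Ev 12: PC=6 idx=0 pred=T actual=T -> ctr[0]=3
Ev 13: PC=5 idx=2 pred=N actual=T -> ctr[2]=1
Ev 14: PC=0 idx=0 pred=T actual=T -> ctr[0]=3

Answer: N T N N N T T N T T N T N T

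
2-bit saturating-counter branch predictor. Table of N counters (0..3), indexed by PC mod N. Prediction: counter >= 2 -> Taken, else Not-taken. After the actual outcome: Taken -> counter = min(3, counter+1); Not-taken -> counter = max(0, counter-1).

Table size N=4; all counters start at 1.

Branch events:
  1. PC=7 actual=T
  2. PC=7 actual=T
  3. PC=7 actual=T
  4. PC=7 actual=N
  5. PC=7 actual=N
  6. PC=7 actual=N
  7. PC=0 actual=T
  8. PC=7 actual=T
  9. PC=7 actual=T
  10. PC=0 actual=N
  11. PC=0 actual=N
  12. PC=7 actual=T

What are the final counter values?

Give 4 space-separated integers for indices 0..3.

Ev 1: PC=7 idx=3 pred=N actual=T -> ctr[3]=2
Ev 2: PC=7 idx=3 pred=T actual=T -> ctr[3]=3
Ev 3: PC=7 idx=3 pred=T actual=T -> ctr[3]=3
Ev 4: PC=7 idx=3 pred=T actual=N -> ctr[3]=2
Ev 5: PC=7 idx=3 pred=T actual=N -> ctr[3]=1
Ev 6: PC=7 idx=3 pred=N actual=N -> ctr[3]=0
Ev 7: PC=0 idx=0 pred=N actual=T -> ctr[0]=2
Ev 8: PC=7 idx=3 pred=N actual=T -> ctr[3]=1
Ev 9: PC=7 idx=3 pred=N actual=T -> ctr[3]=2
Ev 10: PC=0 idx=0 pred=T actual=N -> ctr[0]=1
Ev 11: PC=0 idx=0 pred=N actual=N -> ctr[0]=0
Ev 12: PC=7 idx=3 pred=T actual=T -> ctr[3]=3

Answer: 0 1 1 3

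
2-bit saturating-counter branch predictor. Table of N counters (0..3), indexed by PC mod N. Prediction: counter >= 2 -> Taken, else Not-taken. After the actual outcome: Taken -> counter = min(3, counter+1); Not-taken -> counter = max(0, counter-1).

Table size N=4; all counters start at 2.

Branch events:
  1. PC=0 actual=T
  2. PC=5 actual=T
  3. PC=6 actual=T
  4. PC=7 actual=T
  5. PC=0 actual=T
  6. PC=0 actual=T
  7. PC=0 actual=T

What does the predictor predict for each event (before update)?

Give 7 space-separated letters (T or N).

Answer: T T T T T T T

Derivation:
Ev 1: PC=0 idx=0 pred=T actual=T -> ctr[0]=3
Ev 2: PC=5 idx=1 pred=T actual=T -> ctr[1]=3
Ev 3: PC=6 idx=2 pred=T actual=T -> ctr[2]=3
Ev 4: PC=7 idx=3 pred=T actual=T -> ctr[3]=3
Ev 5: PC=0 idx=0 pred=T actual=T -> ctr[0]=3
Ev 6: PC=0 idx=0 pred=T actual=T -> ctr[0]=3
Ev 7: PC=0 idx=0 pred=T actual=T -> ctr[0]=3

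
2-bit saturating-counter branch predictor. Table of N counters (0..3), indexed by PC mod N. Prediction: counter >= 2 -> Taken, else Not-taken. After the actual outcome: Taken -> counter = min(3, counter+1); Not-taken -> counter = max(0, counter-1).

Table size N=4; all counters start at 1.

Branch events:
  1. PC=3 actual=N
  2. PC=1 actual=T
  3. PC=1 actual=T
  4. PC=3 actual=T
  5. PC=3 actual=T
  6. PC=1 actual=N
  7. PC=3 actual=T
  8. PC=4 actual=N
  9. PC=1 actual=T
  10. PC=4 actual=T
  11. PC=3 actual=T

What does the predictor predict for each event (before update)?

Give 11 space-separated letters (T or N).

Answer: N N T N N T T N T N T

Derivation:
Ev 1: PC=3 idx=3 pred=N actual=N -> ctr[3]=0
Ev 2: PC=1 idx=1 pred=N actual=T -> ctr[1]=2
Ev 3: PC=1 idx=1 pred=T actual=T -> ctr[1]=3
Ev 4: PC=3 idx=3 pred=N actual=T -> ctr[3]=1
Ev 5: PC=3 idx=3 pred=N actual=T -> ctr[3]=2
Ev 6: PC=1 idx=1 pred=T actual=N -> ctr[1]=2
Ev 7: PC=3 idx=3 pred=T actual=T -> ctr[3]=3
Ev 8: PC=4 idx=0 pred=N actual=N -> ctr[0]=0
Ev 9: PC=1 idx=1 pred=T actual=T -> ctr[1]=3
Ev 10: PC=4 idx=0 pred=N actual=T -> ctr[0]=1
Ev 11: PC=3 idx=3 pred=T actual=T -> ctr[3]=3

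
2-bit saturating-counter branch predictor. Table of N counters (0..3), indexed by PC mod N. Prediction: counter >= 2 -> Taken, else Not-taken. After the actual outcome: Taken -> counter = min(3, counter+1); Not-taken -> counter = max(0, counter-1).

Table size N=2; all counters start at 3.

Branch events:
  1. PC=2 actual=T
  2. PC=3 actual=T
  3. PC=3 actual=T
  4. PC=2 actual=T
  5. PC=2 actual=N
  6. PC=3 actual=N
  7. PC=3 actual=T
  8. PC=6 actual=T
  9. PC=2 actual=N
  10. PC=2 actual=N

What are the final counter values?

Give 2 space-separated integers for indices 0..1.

Ev 1: PC=2 idx=0 pred=T actual=T -> ctr[0]=3
Ev 2: PC=3 idx=1 pred=T actual=T -> ctr[1]=3
Ev 3: PC=3 idx=1 pred=T actual=T -> ctr[1]=3
Ev 4: PC=2 idx=0 pred=T actual=T -> ctr[0]=3
Ev 5: PC=2 idx=0 pred=T actual=N -> ctr[0]=2
Ev 6: PC=3 idx=1 pred=T actual=N -> ctr[1]=2
Ev 7: PC=3 idx=1 pred=T actual=T -> ctr[1]=3
Ev 8: PC=6 idx=0 pred=T actual=T -> ctr[0]=3
Ev 9: PC=2 idx=0 pred=T actual=N -> ctr[0]=2
Ev 10: PC=2 idx=0 pred=T actual=N -> ctr[0]=1

Answer: 1 3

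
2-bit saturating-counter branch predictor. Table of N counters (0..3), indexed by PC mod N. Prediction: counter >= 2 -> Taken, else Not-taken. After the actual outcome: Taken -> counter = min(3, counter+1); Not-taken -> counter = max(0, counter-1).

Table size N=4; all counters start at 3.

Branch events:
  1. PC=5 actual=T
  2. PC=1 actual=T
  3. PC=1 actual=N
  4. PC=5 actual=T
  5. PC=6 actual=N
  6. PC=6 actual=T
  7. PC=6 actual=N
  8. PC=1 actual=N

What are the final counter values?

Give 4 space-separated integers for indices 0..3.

Answer: 3 2 2 3

Derivation:
Ev 1: PC=5 idx=1 pred=T actual=T -> ctr[1]=3
Ev 2: PC=1 idx=1 pred=T actual=T -> ctr[1]=3
Ev 3: PC=1 idx=1 pred=T actual=N -> ctr[1]=2
Ev 4: PC=5 idx=1 pred=T actual=T -> ctr[1]=3
Ev 5: PC=6 idx=2 pred=T actual=N -> ctr[2]=2
Ev 6: PC=6 idx=2 pred=T actual=T -> ctr[2]=3
Ev 7: PC=6 idx=2 pred=T actual=N -> ctr[2]=2
Ev 8: PC=1 idx=1 pred=T actual=N -> ctr[1]=2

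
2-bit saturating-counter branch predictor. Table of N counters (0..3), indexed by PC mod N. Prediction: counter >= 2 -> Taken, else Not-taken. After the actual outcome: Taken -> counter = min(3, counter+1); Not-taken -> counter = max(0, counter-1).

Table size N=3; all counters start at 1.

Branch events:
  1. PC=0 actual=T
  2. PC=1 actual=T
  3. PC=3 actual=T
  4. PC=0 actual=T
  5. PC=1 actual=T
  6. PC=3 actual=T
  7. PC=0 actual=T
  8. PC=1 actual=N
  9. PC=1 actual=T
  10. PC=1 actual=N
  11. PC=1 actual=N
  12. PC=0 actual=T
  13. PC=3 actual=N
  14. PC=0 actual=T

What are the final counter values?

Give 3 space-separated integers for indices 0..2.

Answer: 3 1 1

Derivation:
Ev 1: PC=0 idx=0 pred=N actual=T -> ctr[0]=2
Ev 2: PC=1 idx=1 pred=N actual=T -> ctr[1]=2
Ev 3: PC=3 idx=0 pred=T actual=T -> ctr[0]=3
Ev 4: PC=0 idx=0 pred=T actual=T -> ctr[0]=3
Ev 5: PC=1 idx=1 pred=T actual=T -> ctr[1]=3
Ev 6: PC=3 idx=0 pred=T actual=T -> ctr[0]=3
Ev 7: PC=0 idx=0 pred=T actual=T -> ctr[0]=3
Ev 8: PC=1 idx=1 pred=T actual=N -> ctr[1]=2
Ev 9: PC=1 idx=1 pred=T actual=T -> ctr[1]=3
Ev 10: PC=1 idx=1 pred=T actual=N -> ctr[1]=2
Ev 11: PC=1 idx=1 pred=T actual=N -> ctr[1]=1
Ev 12: PC=0 idx=0 pred=T actual=T -> ctr[0]=3
Ev 13: PC=3 idx=0 pred=T actual=N -> ctr[0]=2
Ev 14: PC=0 idx=0 pred=T actual=T -> ctr[0]=3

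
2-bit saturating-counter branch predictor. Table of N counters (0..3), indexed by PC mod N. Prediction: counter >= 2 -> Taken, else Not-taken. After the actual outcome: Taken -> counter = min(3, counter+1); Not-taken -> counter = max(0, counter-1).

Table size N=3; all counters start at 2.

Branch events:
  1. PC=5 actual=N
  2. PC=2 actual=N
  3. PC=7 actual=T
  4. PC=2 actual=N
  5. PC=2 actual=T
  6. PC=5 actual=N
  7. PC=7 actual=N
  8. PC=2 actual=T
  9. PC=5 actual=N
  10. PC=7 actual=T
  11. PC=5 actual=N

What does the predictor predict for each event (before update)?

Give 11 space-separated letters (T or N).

Answer: T N T N N N T N N T N

Derivation:
Ev 1: PC=5 idx=2 pred=T actual=N -> ctr[2]=1
Ev 2: PC=2 idx=2 pred=N actual=N -> ctr[2]=0
Ev 3: PC=7 idx=1 pred=T actual=T -> ctr[1]=3
Ev 4: PC=2 idx=2 pred=N actual=N -> ctr[2]=0
Ev 5: PC=2 idx=2 pred=N actual=T -> ctr[2]=1
Ev 6: PC=5 idx=2 pred=N actual=N -> ctr[2]=0
Ev 7: PC=7 idx=1 pred=T actual=N -> ctr[1]=2
Ev 8: PC=2 idx=2 pred=N actual=T -> ctr[2]=1
Ev 9: PC=5 idx=2 pred=N actual=N -> ctr[2]=0
Ev 10: PC=7 idx=1 pred=T actual=T -> ctr[1]=3
Ev 11: PC=5 idx=2 pred=N actual=N -> ctr[2]=0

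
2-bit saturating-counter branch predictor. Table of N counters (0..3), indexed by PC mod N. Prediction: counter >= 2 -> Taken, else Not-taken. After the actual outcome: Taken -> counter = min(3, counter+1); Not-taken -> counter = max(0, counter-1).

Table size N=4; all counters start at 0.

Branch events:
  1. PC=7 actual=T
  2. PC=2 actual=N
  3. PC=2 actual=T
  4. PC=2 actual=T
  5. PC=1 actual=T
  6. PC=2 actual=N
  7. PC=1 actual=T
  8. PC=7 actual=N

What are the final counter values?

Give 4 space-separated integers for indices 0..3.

Answer: 0 2 1 0

Derivation:
Ev 1: PC=7 idx=3 pred=N actual=T -> ctr[3]=1
Ev 2: PC=2 idx=2 pred=N actual=N -> ctr[2]=0
Ev 3: PC=2 idx=2 pred=N actual=T -> ctr[2]=1
Ev 4: PC=2 idx=2 pred=N actual=T -> ctr[2]=2
Ev 5: PC=1 idx=1 pred=N actual=T -> ctr[1]=1
Ev 6: PC=2 idx=2 pred=T actual=N -> ctr[2]=1
Ev 7: PC=1 idx=1 pred=N actual=T -> ctr[1]=2
Ev 8: PC=7 idx=3 pred=N actual=N -> ctr[3]=0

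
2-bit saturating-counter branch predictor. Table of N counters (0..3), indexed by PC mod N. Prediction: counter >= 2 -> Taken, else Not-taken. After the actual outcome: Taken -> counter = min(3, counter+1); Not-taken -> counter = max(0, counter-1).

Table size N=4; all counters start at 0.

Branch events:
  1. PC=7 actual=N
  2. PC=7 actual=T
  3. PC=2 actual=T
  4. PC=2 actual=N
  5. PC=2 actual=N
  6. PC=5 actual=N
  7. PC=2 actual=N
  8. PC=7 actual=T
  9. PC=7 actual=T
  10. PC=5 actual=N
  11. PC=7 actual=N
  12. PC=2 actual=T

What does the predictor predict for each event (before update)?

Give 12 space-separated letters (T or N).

Ev 1: PC=7 idx=3 pred=N actual=N -> ctr[3]=0
Ev 2: PC=7 idx=3 pred=N actual=T -> ctr[3]=1
Ev 3: PC=2 idx=2 pred=N actual=T -> ctr[2]=1
Ev 4: PC=2 idx=2 pred=N actual=N -> ctr[2]=0
Ev 5: PC=2 idx=2 pred=N actual=N -> ctr[2]=0
Ev 6: PC=5 idx=1 pred=N actual=N -> ctr[1]=0
Ev 7: PC=2 idx=2 pred=N actual=N -> ctr[2]=0
Ev 8: PC=7 idx=3 pred=N actual=T -> ctr[3]=2
Ev 9: PC=7 idx=3 pred=T actual=T -> ctr[3]=3
Ev 10: PC=5 idx=1 pred=N actual=N -> ctr[1]=0
Ev 11: PC=7 idx=3 pred=T actual=N -> ctr[3]=2
Ev 12: PC=2 idx=2 pred=N actual=T -> ctr[2]=1

Answer: N N N N N N N N T N T N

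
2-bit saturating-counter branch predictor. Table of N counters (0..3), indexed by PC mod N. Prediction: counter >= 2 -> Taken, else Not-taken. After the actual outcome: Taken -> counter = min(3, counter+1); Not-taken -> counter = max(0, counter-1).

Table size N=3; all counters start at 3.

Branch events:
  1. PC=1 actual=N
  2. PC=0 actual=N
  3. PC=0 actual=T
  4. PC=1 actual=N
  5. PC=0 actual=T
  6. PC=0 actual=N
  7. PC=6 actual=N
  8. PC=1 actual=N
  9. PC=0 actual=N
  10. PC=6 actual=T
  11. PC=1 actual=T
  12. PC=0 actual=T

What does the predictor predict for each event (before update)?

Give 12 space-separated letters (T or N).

Ev 1: PC=1 idx=1 pred=T actual=N -> ctr[1]=2
Ev 2: PC=0 idx=0 pred=T actual=N -> ctr[0]=2
Ev 3: PC=0 idx=0 pred=T actual=T -> ctr[0]=3
Ev 4: PC=1 idx=1 pred=T actual=N -> ctr[1]=1
Ev 5: PC=0 idx=0 pred=T actual=T -> ctr[0]=3
Ev 6: PC=0 idx=0 pred=T actual=N -> ctr[0]=2
Ev 7: PC=6 idx=0 pred=T actual=N -> ctr[0]=1
Ev 8: PC=1 idx=1 pred=N actual=N -> ctr[1]=0
Ev 9: PC=0 idx=0 pred=N actual=N -> ctr[0]=0
Ev 10: PC=6 idx=0 pred=N actual=T -> ctr[0]=1
Ev 11: PC=1 idx=1 pred=N actual=T -> ctr[1]=1
Ev 12: PC=0 idx=0 pred=N actual=T -> ctr[0]=2

Answer: T T T T T T T N N N N N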